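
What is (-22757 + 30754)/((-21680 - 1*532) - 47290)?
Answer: -7997/69502 ≈ -0.11506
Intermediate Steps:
(-22757 + 30754)/((-21680 - 1*532) - 47290) = 7997/((-21680 - 532) - 47290) = 7997/(-22212 - 47290) = 7997/(-69502) = 7997*(-1/69502) = -7997/69502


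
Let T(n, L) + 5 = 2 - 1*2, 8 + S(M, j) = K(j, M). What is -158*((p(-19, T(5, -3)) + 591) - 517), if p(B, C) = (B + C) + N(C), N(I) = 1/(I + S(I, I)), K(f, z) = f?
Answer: -71021/9 ≈ -7891.2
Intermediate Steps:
S(M, j) = -8 + j
N(I) = 1/(-8 + 2*I) (N(I) = 1/(I + (-8 + I)) = 1/(-8 + 2*I))
T(n, L) = -5 (T(n, L) = -5 + (2 - 1*2) = -5 + (2 - 2) = -5 + 0 = -5)
p(B, C) = B + C + 1/(2*(-4 + C)) (p(B, C) = (B + C) + 1/(2*(-4 + C)) = B + C + 1/(2*(-4 + C)))
-158*((p(-19, T(5, -3)) + 591) - 517) = -158*(((½ + (-4 - 5)*(-19 - 5))/(-4 - 5) + 591) - 517) = -158*(((½ - 9*(-24))/(-9) + 591) - 517) = -158*((-(½ + 216)/9 + 591) - 517) = -158*((-⅑*433/2 + 591) - 517) = -158*((-433/18 + 591) - 517) = -158*(10205/18 - 517) = -158*899/18 = -71021/9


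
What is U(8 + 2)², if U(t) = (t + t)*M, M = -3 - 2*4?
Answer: 48400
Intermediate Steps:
M = -11 (M = -3 - 8 = -11)
U(t) = -22*t (U(t) = (t + t)*(-11) = (2*t)*(-11) = -22*t)
U(8 + 2)² = (-22*(8 + 2))² = (-22*10)² = (-220)² = 48400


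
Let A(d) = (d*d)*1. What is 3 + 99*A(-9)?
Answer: 8022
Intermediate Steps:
A(d) = d² (A(d) = d²*1 = d²)
3 + 99*A(-9) = 3 + 99*(-9)² = 3 + 99*81 = 3 + 8019 = 8022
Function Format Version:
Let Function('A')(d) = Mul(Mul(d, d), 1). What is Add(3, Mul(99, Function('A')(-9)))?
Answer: 8022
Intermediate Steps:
Function('A')(d) = Pow(d, 2) (Function('A')(d) = Mul(Pow(d, 2), 1) = Pow(d, 2))
Add(3, Mul(99, Function('A')(-9))) = Add(3, Mul(99, Pow(-9, 2))) = Add(3, Mul(99, 81)) = Add(3, 8019) = 8022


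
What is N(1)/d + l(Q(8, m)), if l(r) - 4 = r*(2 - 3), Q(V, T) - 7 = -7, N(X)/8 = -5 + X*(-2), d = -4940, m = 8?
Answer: 4954/1235 ≈ 4.0113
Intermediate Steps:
N(X) = -40 - 16*X (N(X) = 8*(-5 + X*(-2)) = 8*(-5 - 2*X) = -40 - 16*X)
Q(V, T) = 0 (Q(V, T) = 7 - 7 = 0)
l(r) = 4 - r (l(r) = 4 + r*(2 - 3) = 4 + r*(-1) = 4 - r)
N(1)/d + l(Q(8, m)) = (-40 - 16*1)/(-4940) + (4 - 1*0) = (-40 - 16)*(-1/4940) + (4 + 0) = -56*(-1/4940) + 4 = 14/1235 + 4 = 4954/1235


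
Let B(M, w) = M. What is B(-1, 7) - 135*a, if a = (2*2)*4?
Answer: -2161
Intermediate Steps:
a = 16 (a = 4*4 = 16)
B(-1, 7) - 135*a = -1 - 135*16 = -1 - 2160 = -2161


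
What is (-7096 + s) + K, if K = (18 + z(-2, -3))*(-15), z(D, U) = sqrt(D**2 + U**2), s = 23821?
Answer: 16455 - 15*sqrt(13) ≈ 16401.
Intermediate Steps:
K = -270 - 15*sqrt(13) (K = (18 + sqrt((-2)**2 + (-3)**2))*(-15) = (18 + sqrt(4 + 9))*(-15) = (18 + sqrt(13))*(-15) = -270 - 15*sqrt(13) ≈ -324.08)
(-7096 + s) + K = (-7096 + 23821) + (-270 - 15*sqrt(13)) = 16725 + (-270 - 15*sqrt(13)) = 16455 - 15*sqrt(13)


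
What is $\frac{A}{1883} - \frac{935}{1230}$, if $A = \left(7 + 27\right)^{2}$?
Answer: $- \frac{67745}{463218} \approx -0.14625$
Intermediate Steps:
$A = 1156$ ($A = 34^{2} = 1156$)
$\frac{A}{1883} - \frac{935}{1230} = \frac{1156}{1883} - \frac{935}{1230} = 1156 \cdot \frac{1}{1883} - \frac{187}{246} = \frac{1156}{1883} - \frac{187}{246} = - \frac{67745}{463218}$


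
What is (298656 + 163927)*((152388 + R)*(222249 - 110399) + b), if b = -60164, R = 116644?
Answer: 13919663246179988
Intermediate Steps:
(298656 + 163927)*((152388 + R)*(222249 - 110399) + b) = (298656 + 163927)*((152388 + 116644)*(222249 - 110399) - 60164) = 462583*(269032*111850 - 60164) = 462583*(30091229200 - 60164) = 462583*30091169036 = 13919663246179988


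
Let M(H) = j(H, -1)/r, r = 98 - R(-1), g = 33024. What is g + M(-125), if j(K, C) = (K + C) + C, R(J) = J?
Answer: 3269249/99 ≈ 33023.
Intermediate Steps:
j(K, C) = K + 2*C (j(K, C) = (C + K) + C = K + 2*C)
r = 99 (r = 98 - 1*(-1) = 98 + 1 = 99)
M(H) = -2/99 + H/99 (M(H) = (H + 2*(-1))/99 = (H - 2)*(1/99) = (-2 + H)*(1/99) = -2/99 + H/99)
g + M(-125) = 33024 + (-2/99 + (1/99)*(-125)) = 33024 + (-2/99 - 125/99) = 33024 - 127/99 = 3269249/99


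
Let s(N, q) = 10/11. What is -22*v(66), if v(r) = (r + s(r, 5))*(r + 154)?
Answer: -323840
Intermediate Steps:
s(N, q) = 10/11 (s(N, q) = 10*(1/11) = 10/11)
v(r) = (154 + r)*(10/11 + r) (v(r) = (r + 10/11)*(r + 154) = (10/11 + r)*(154 + r) = (154 + r)*(10/11 + r))
-22*v(66) = -22*(140 + 66² + (1704/11)*66) = -22*(140 + 4356 + 10224) = -22*14720 = -323840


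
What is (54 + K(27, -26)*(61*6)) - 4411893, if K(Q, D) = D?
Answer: -4421355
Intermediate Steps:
(54 + K(27, -26)*(61*6)) - 4411893 = (54 - 1586*6) - 4411893 = (54 - 26*366) - 4411893 = (54 - 9516) - 4411893 = -9462 - 4411893 = -4421355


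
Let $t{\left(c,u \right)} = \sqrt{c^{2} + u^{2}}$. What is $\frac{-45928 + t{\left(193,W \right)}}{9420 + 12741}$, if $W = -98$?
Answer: $- \frac{45928}{22161} + \frac{\sqrt{46853}}{22161} \approx -2.0627$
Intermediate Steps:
$\frac{-45928 + t{\left(193,W \right)}}{9420 + 12741} = \frac{-45928 + \sqrt{193^{2} + \left(-98\right)^{2}}}{9420 + 12741} = \frac{-45928 + \sqrt{37249 + 9604}}{22161} = \left(-45928 + \sqrt{46853}\right) \frac{1}{22161} = - \frac{45928}{22161} + \frac{\sqrt{46853}}{22161}$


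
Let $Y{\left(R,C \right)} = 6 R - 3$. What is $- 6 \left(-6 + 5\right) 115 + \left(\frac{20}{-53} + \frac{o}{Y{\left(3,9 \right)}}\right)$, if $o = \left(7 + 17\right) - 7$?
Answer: $\frac{549151}{795} \approx 690.76$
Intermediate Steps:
$Y{\left(R,C \right)} = -3 + 6 R$
$o = 17$ ($o = 24 - 7 = 17$)
$- 6 \left(-6 + 5\right) 115 + \left(\frac{20}{-53} + \frac{o}{Y{\left(3,9 \right)}}\right) = - 6 \left(-6 + 5\right) 115 + \left(\frac{20}{-53} + \frac{17}{-3 + 6 \cdot 3}\right) = \left(-6\right) \left(-1\right) 115 + \left(20 \left(- \frac{1}{53}\right) + \frac{17}{-3 + 18}\right) = 6 \cdot 115 - \left(\frac{20}{53} - \frac{17}{15}\right) = 690 + \left(- \frac{20}{53} + 17 \cdot \frac{1}{15}\right) = 690 + \left(- \frac{20}{53} + \frac{17}{15}\right) = 690 + \frac{601}{795} = \frac{549151}{795}$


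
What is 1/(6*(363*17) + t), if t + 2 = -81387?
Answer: -1/44363 ≈ -2.2541e-5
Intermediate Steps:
t = -81389 (t = -2 - 81387 = -81389)
1/(6*(363*17) + t) = 1/(6*(363*17) - 81389) = 1/(6*6171 - 81389) = 1/(37026 - 81389) = 1/(-44363) = -1/44363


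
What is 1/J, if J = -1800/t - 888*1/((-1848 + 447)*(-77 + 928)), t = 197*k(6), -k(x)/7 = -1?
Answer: -14811839/19322768 ≈ -0.76655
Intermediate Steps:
k(x) = 7 (k(x) = -7*(-1) = 7)
t = 1379 (t = 197*7 = 1379)
J = -19322768/14811839 (J = -1800/1379 - 888*1/((-1848 + 447)*(-77 + 928)) = -1800*1/1379 - 888/((-1401*851)) = -1800/1379 - 888/(-1192251) = -1800/1379 - 888*(-1/1192251) = -1800/1379 + 8/10741 = -19322768/14811839 ≈ -1.3045)
1/J = 1/(-19322768/14811839) = -14811839/19322768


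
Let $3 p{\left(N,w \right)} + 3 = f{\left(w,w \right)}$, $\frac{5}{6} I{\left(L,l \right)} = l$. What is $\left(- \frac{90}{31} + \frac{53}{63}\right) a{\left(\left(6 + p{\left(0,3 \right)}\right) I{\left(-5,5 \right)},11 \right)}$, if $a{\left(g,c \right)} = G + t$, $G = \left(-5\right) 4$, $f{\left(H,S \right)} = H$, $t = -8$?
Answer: $\frac{16108}{279} \approx 57.735$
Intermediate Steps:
$I{\left(L,l \right)} = \frac{6 l}{5}$
$p{\left(N,w \right)} = -1 + \frac{w}{3}$
$G = -20$
$a{\left(g,c \right)} = -28$ ($a{\left(g,c \right)} = -20 - 8 = -28$)
$\left(- \frac{90}{31} + \frac{53}{63}\right) a{\left(\left(6 + p{\left(0,3 \right)}\right) I{\left(-5,5 \right)},11 \right)} = \left(- \frac{90}{31} + \frac{53}{63}\right) \left(-28\right) = \left(- \frac{4027}{1953}\right) \left(-28\right) = \frac{16108}{279}$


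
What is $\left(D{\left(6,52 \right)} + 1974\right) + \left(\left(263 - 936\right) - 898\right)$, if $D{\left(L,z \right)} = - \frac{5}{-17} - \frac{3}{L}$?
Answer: $\frac{13695}{34} \approx 402.79$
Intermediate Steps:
$D{\left(L,z \right)} = \frac{5}{17} - \frac{3}{L}$ ($D{\left(L,z \right)} = \left(-5\right) \left(- \frac{1}{17}\right) - \frac{3}{L} = \frac{5}{17} - \frac{3}{L}$)
$\left(D{\left(6,52 \right)} + 1974\right) + \left(\left(263 - 936\right) - 898\right) = \left(\left(\frac{5}{17} - \frac{3}{6}\right) + 1974\right) + \left(\left(263 - 936\right) - 898\right) = \left(\left(\frac{5}{17} - \frac{1}{2}\right) + 1974\right) - 1571 = \left(- \frac{7}{34} + 1974\right) - 1571 = \frac{67109}{34} - 1571 = \frac{13695}{34}$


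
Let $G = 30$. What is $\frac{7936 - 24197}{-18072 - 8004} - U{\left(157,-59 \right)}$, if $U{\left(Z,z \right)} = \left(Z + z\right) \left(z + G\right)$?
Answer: $\frac{74124253}{26076} \approx 2842.6$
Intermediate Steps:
$U{\left(Z,z \right)} = \left(30 + z\right) \left(Z + z\right)$ ($U{\left(Z,z \right)} = \left(Z + z\right) \left(z + 30\right) = \left(Z + z\right) \left(30 + z\right) = \left(30 + z\right) \left(Z + z\right)$)
$\frac{7936 - 24197}{-18072 - 8004} - U{\left(157,-59 \right)} = \frac{7936 - 24197}{-18072 - 8004} - \left(\left(-59\right)^{2} + 30 \cdot 157 + 30 \left(-59\right) + 157 \left(-59\right)\right) = - \frac{16261}{-26076} - \left(3481 + 4710 - 1770 - 9263\right) = \left(-16261\right) \left(- \frac{1}{26076}\right) - -2842 = \frac{16261}{26076} + 2842 = \frac{74124253}{26076}$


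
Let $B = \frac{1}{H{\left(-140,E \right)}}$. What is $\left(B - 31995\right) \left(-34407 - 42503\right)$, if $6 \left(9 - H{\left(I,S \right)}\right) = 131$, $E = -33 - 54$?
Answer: $\frac{189477091110}{77} \approx 2.4607 \cdot 10^{9}$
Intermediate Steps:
$E = -87$ ($E = -33 - 54 = -87$)
$H{\left(I,S \right)} = - \frac{77}{6}$ ($H{\left(I,S \right)} = 9 - \frac{131}{6} = - \frac{77}{6}$)
$B = - \frac{6}{77}$ ($B = \frac{1}{- \frac{77}{6}} = - \frac{6}{77} \approx -0.077922$)
$\left(B - 31995\right) \left(-34407 - 42503\right) = \left(- \frac{6}{77} - 31995\right) \left(-34407 - 42503\right) = \left(- \frac{2463621}{77}\right) \left(-76910\right) = \frac{189477091110}{77}$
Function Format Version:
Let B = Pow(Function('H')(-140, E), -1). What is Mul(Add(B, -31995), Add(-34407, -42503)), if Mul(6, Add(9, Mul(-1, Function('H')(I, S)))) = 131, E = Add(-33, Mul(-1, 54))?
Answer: Rational(189477091110, 77) ≈ 2.4607e+9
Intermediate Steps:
E = -87 (E = Add(-33, -54) = -87)
Function('H')(I, S) = Rational(-77, 6) (Function('H')(I, S) = Add(9, Mul(Rational(-1, 6), 131)) = Add(9, Rational(-131, 6)) = Rational(-77, 6))
B = Rational(-6, 77) (B = Pow(Rational(-77, 6), -1) = Rational(-6, 77) ≈ -0.077922)
Mul(Add(B, -31995), Add(-34407, -42503)) = Mul(Add(Rational(-6, 77), -31995), Add(-34407, -42503)) = Mul(Rational(-2463621, 77), -76910) = Rational(189477091110, 77)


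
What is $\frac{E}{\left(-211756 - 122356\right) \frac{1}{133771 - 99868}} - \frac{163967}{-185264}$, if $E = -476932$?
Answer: $\frac{93614601467489}{1934341424} \approx 48396.0$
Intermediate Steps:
$\frac{E}{\left(-211756 - 122356\right) \frac{1}{133771 - 99868}} - \frac{163967}{-185264} = - \frac{476932}{\left(-211756 - 122356\right) \frac{1}{133771 - 99868}} - \frac{163967}{-185264} = - \frac{476932}{\left(-334112\right) \frac{1}{33903}} - - \frac{163967}{185264} = - \frac{476932}{\left(-334112\right) \frac{1}{33903}} + \frac{163967}{185264} = - \frac{476932}{- \frac{334112}{33903}} + \frac{163967}{185264} = \left(-476932\right) \left(- \frac{33903}{334112}\right) + \frac{163967}{185264} = \frac{4042356399}{83528} + \frac{163967}{185264} = \frac{93614601467489}{1934341424}$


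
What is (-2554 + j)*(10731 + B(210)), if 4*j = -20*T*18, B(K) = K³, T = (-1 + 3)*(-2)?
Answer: -20342177814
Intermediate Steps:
T = -4 (T = 2*(-2) = -4)
j = 360 (j = (-20*(-4)*18)/4 = (80*18)/4 = (¼)*1440 = 360)
(-2554 + j)*(10731 + B(210)) = (-2554 + 360)*(10731 + 210³) = -2194*(10731 + 9261000) = -2194*9271731 = -20342177814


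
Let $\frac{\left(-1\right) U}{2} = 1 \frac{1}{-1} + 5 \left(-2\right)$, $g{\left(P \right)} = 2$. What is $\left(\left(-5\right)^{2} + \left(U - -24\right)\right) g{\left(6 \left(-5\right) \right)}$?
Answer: $142$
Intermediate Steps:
$U = 22$ ($U = - 2 \left(1 \frac{1}{-1} + 5 \left(-2\right)\right) = - 2 \left(1 \left(-1\right) - 10\right) = - 2 \left(-1 - 10\right) = \left(-2\right) \left(-11\right) = 22$)
$\left(\left(-5\right)^{2} + \left(U - -24\right)\right) g{\left(6 \left(-5\right) \right)} = \left(\left(-5\right)^{2} + \left(22 - -24\right)\right) 2 = \left(25 + \left(22 + 24\right)\right) 2 = \left(25 + 46\right) 2 = 71 \cdot 2 = 142$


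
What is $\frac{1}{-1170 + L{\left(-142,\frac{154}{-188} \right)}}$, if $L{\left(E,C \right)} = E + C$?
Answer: $- \frac{94}{123405} \approx -0.00076172$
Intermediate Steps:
$L{\left(E,C \right)} = C + E$
$\frac{1}{-1170 + L{\left(-142,\frac{154}{-188} \right)}} = \frac{1}{-1170 - \left(142 - \frac{154}{-188}\right)} = \frac{1}{-1170 + \left(154 \left(- \frac{1}{188}\right) - 142\right)} = \frac{1}{-1170 - \frac{13425}{94}} = \frac{1}{- \frac{123405}{94}} = - \frac{94}{123405}$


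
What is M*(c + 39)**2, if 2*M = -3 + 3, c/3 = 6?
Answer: 0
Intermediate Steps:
c = 18 (c = 3*6 = 18)
M = 0 (M = (-3 + 3)/2 = (1/2)*0 = 0)
M*(c + 39)**2 = 0*(18 + 39)**2 = 0*57**2 = 0*3249 = 0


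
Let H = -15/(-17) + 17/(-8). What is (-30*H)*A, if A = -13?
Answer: -32955/68 ≈ -484.63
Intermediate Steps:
H = -169/136 (H = -15*(-1/17) + 17*(-⅛) = 15/17 - 17/8 = -169/136 ≈ -1.2426)
(-30*H)*A = -30*(-169/136)*(-13) = (2535/68)*(-13) = -32955/68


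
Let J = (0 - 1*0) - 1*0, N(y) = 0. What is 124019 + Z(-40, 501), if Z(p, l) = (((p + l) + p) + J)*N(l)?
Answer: 124019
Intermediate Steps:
J = 0 (J = (0 + 0) + 0 = 0 + 0 = 0)
Z(p, l) = 0 (Z(p, l) = (((p + l) + p) + 0)*0 = (((l + p) + p) + 0)*0 = ((l + 2*p) + 0)*0 = (l + 2*p)*0 = 0)
124019 + Z(-40, 501) = 124019 + 0 = 124019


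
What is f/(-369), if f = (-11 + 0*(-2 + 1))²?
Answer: -121/369 ≈ -0.32791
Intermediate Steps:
f = 121 (f = (-11 + 0*(-1))² = (-11 + 0)² = (-11)² = 121)
f/(-369) = 121/(-369) = 121*(-1/369) = -121/369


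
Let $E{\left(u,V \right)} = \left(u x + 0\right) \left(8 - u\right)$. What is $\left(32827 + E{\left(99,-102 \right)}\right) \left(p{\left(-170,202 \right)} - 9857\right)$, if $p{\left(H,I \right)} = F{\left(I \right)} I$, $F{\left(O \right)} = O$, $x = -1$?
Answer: $1294698692$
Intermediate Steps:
$p{\left(H,I \right)} = I^{2}$ ($p{\left(H,I \right)} = I I = I^{2}$)
$E{\left(u,V \right)} = - u \left(8 - u\right)$ ($E{\left(u,V \right)} = \left(u \left(-1\right) + 0\right) \left(8 - u\right) = \left(- u + 0\right) \left(8 - u\right) = - u \left(8 - u\right)$)
$\left(32827 + E{\left(99,-102 \right)}\right) \left(p{\left(-170,202 \right)} - 9857\right) = \left(32827 + 99 \left(-8 + 99\right)\right) \left(202^{2} - 9857\right) = \left(32827 + 99 \cdot 91\right) \left(40804 - 9857\right) = \left(32827 + 9009\right) 30947 = 41836 \cdot 30947 = 1294698692$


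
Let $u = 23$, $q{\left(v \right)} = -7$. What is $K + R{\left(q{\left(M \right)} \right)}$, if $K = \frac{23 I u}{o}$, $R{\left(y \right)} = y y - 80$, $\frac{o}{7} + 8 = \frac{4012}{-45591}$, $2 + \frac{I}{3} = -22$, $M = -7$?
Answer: $\frac{59159051}{92185} \approx 641.74$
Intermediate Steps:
$I = -72$ ($I = -6 + 3 \left(-22\right) = -6 - 66 = -72$)
$o = - \frac{368740}{6513}$ ($o = -56 + 7 \frac{4012}{-45591} = -56 + 7 \cdot 4012 \left(- \frac{1}{45591}\right) = -56 + 7 \left(- \frac{4012}{45591}\right) = -56 - \frac{4012}{6513} = - \frac{368740}{6513} \approx -56.616$)
$R{\left(y \right)} = -80 + y^{2}$ ($R{\left(y \right)} = y^{2} - 80 = -80 + y^{2}$)
$K = \frac{62016786}{92185}$ ($K = \frac{23 \left(-72\right) 23}{- \frac{368740}{6513}} = \left(-1656\right) 23 \left(- \frac{6513}{368740}\right) = \left(-38088\right) \left(- \frac{6513}{368740}\right) = \frac{62016786}{92185} \approx 672.74$)
$K + R{\left(q{\left(M \right)} \right)} = \frac{62016786}{92185} - \left(80 - \left(-7\right)^{2}\right) = \frac{62016786}{92185} + \left(-80 + 49\right) = \frac{62016786}{92185} - 31 = \frac{59159051}{92185}$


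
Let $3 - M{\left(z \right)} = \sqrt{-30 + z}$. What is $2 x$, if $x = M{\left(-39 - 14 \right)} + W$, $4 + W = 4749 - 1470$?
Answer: $6556 - 2 i \sqrt{83} \approx 6556.0 - 18.221 i$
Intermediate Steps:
$M{\left(z \right)} = 3 - \sqrt{-30 + z}$
$W = 3275$ ($W = -4 + \left(4749 - 1470\right) = -4 + 3279 = 3275$)
$x = 3278 - i \sqrt{83}$ ($x = \left(3 - \sqrt{-30 - 53}\right) + 3275 = \left(3 - \sqrt{-83}\right) + 3275 = \left(3 - i \sqrt{83}\right) + 3275 = 3278 - i \sqrt{83} \approx 3278.0 - 9.1104 i$)
$2 x = 2 \left(3278 - i \sqrt{83}\right) = 6556 - 2 i \sqrt{83}$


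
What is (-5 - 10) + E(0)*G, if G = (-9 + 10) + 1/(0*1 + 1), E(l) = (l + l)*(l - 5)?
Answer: -15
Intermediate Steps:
E(l) = 2*l*(-5 + l) (E(l) = (2*l)*(-5 + l) = 2*l*(-5 + l))
G = 2 (G = 1 + 1/(0 + 1) = 1 + 1/1 = 1 + 1 = 2)
(-5 - 10) + E(0)*G = (-5 - 10) + (2*0*(-5 + 0))*2 = -15 + (2*0*(-5))*2 = -15 + 0*2 = -15 + 0 = -15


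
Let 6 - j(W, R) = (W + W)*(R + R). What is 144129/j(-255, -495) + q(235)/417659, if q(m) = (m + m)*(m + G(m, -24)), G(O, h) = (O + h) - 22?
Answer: 13472834103/70291174382 ≈ 0.19167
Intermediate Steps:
G(O, h) = -22 + O + h
j(W, R) = 6 - 4*R*W (j(W, R) = 6 - (W + W)*(R + R) = 6 - 2*W*2*R = 6 - 4*R*W)
q(m) = 2*m*(-46 + 2*m) (q(m) = (m + m)*(m + (-22 + m - 24)) = (2*m)*(m + (-46 + m)) = (2*m)*(-46 + 2*m) = 2*m*(-46 + 2*m))
144129/j(-255, -495) + q(235)/417659 = 144129/(6 - 4*(-495)*(-255)) + (4*235*(-23 + 235))/417659 = 144129/(6 - 504900) + (4*235*212)*(1/417659) = 144129/(-504894) + 199280*(1/417659) = 144129*(-1/504894) + 199280/417659 = -48043/168298 + 199280/417659 = 13472834103/70291174382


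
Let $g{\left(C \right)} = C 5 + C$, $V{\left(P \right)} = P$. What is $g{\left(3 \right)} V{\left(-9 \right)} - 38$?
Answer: $-200$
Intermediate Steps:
$g{\left(C \right)} = 6 C$ ($g{\left(C \right)} = 5 C + C = 6 C$)
$g{\left(3 \right)} V{\left(-9 \right)} - 38 = 6 \cdot 3 \left(-9\right) - 38 = 18 \left(-9\right) - 38 = -162 - 38 = -200$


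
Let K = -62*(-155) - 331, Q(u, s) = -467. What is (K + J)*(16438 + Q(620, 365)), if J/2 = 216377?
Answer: 7059709043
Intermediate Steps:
J = 432754 (J = 2*216377 = 432754)
K = 9279 (K = 9610 - 331 = 9279)
(K + J)*(16438 + Q(620, 365)) = (9279 + 432754)*(16438 - 467) = 442033*15971 = 7059709043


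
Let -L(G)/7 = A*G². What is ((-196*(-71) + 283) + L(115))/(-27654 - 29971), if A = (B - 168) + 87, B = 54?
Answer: -2513724/57625 ≈ -43.622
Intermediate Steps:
A = -27 (A = (54 - 168) + 87 = -114 + 87 = -27)
L(G) = 189*G² (L(G) = -(-189)*G² = 189*G²)
((-196*(-71) + 283) + L(115))/(-27654 - 29971) = ((-196*(-71) + 283) + 189*115²)/(-27654 - 29971) = ((13916 + 283) + 189*13225)/(-57625) = (14199 + 2499525)*(-1/57625) = 2513724*(-1/57625) = -2513724/57625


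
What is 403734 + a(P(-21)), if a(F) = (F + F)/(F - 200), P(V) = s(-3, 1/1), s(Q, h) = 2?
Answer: 39969664/99 ≈ 4.0373e+5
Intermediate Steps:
P(V) = 2
a(F) = 2*F/(-200 + F) (a(F) = (2*F)/(-200 + F) = 2*F/(-200 + F))
403734 + a(P(-21)) = 403734 + 2*2/(-200 + 2) = 403734 + 2*2/(-198) = 403734 + 2*2*(-1/198) = 403734 - 2/99 = 39969664/99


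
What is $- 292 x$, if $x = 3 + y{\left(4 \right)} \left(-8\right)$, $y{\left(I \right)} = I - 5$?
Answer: $-3212$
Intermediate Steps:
$y{\left(I \right)} = -5 + I$ ($y{\left(I \right)} = I - 5 = -5 + I$)
$x = 11$ ($x = 3 + \left(-5 + 4\right) \left(-8\right) = 3 - -8 = 3 + 8 = 11$)
$- 292 x = \left(-292\right) 11 = -3212$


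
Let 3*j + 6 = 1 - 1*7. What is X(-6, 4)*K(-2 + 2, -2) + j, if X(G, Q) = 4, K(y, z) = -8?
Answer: -36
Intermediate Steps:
j = -4 (j = -2 + (1 - 1*7)/3 = -2 + (1 - 7)/3 = -2 + (⅓)*(-6) = -2 - 2 = -4)
X(-6, 4)*K(-2 + 2, -2) + j = 4*(-8) - 4 = -32 - 4 = -36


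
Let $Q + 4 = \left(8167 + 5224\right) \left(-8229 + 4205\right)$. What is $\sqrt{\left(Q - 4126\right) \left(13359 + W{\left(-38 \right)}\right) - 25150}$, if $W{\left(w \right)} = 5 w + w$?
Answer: $2 i \sqrt{176905808371} \approx 8.412 \cdot 10^{5} i$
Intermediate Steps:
$Q = -53885388$ ($Q = -4 + \left(8167 + 5224\right) \left(-8229 + 4205\right) = -4 + 13391 \left(-4024\right) = -4 - 53885384 = -53885388$)
$W{\left(w \right)} = 6 w$
$\sqrt{\left(Q - 4126\right) \left(13359 + W{\left(-38 \right)}\right) - 25150} = \sqrt{\left(-53885388 - 4126\right) \left(13359 + 6 \left(-38\right)\right) - 25150} = \sqrt{- 53889514 \left(13359 - 228\right) - 25150} = \sqrt{\left(-53889514\right) 13131 - 25150} = \sqrt{-707623208334 - 25150} = \sqrt{-707623233484} = 2 i \sqrt{176905808371}$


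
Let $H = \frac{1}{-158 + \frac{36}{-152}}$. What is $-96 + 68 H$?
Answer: $- \frac{579832}{6013} \approx -96.43$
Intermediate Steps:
$H = - \frac{38}{6013}$ ($H = \frac{1}{-158 + 36 \left(- \frac{1}{152}\right)} = \frac{1}{-158 - \frac{9}{38}} = \frac{1}{- \frac{6013}{38}} = - \frac{38}{6013} \approx -0.0063196$)
$-96 + 68 H = -96 + 68 \left(- \frac{38}{6013}\right) = -96 - \frac{2584}{6013} = - \frac{579832}{6013}$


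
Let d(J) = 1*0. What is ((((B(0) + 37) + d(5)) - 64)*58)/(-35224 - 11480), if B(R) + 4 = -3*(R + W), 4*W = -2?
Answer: 1711/46704 ≈ 0.036635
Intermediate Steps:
W = -1/2 (W = (1/4)*(-2) = -1/2 ≈ -0.50000)
d(J) = 0
B(R) = -5/2 - 3*R (B(R) = -4 - 3*(R - 1/2) = -4 - 3*(-1/2 + R) = -4 + (3/2 - 3*R) = -5/2 - 3*R)
((((B(0) + 37) + d(5)) - 64)*58)/(-35224 - 11480) = (((((-5/2 - 3*0) + 37) + 0) - 64)*58)/(-35224 - 11480) = (((((-5/2 + 0) + 37) + 0) - 64)*58)/(-46704) = ((((-5/2 + 37) + 0) - 64)*58)*(-1/46704) = (((69/2 + 0) - 64)*58)*(-1/46704) = ((69/2 - 64)*58)*(-1/46704) = -59/2*58*(-1/46704) = -1711*(-1/46704) = 1711/46704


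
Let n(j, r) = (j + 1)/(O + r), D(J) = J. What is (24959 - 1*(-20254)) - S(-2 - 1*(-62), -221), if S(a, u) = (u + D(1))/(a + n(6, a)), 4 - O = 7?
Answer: 154957491/3427 ≈ 45217.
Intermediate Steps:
O = -3 (O = 4 - 1*7 = 4 - 7 = -3)
n(j, r) = (1 + j)/(-3 + r) (n(j, r) = (j + 1)/(-3 + r) = (1 + j)/(-3 + r))
S(a, u) = (1 + u)/(a + 7/(-3 + a)) (S(a, u) = (u + 1)/(a + (1 + 6)/(-3 + a)) = (1 + u)/(a + 7/(-3 + a)))
(24959 - 1*(-20254)) - S(-2 - 1*(-62), -221) = (24959 - 1*(-20254)) - (1 - 221)*(-3 + (-2 - 1*(-62)))/(7 + (-2 - 1*(-62))*(-3 + (-2 - 1*(-62)))) = (24959 + 20254) - (-220)*(-3 + (-2 + 62))/(7 + (-2 + 62)*(-3 + (-2 + 62))) = 45213 - (-220)*(-3 + 60)/(7 + 60*(-3 + 60)) = 45213 - (-220)*57/(7 + 60*57) = 45213 - (-220)*57/(7 + 3420) = 45213 - (-220)*57/3427 = 45213 - 1*(-12540/3427) = 45213 + 12540/3427 = 154957491/3427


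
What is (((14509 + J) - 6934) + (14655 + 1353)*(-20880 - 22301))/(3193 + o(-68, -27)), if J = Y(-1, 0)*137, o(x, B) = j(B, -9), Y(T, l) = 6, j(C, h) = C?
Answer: -691233051/3166 ≈ -2.1833e+5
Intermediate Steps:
o(x, B) = B
J = 822 (J = 6*137 = 822)
(((14509 + J) - 6934) + (14655 + 1353)*(-20880 - 22301))/(3193 + o(-68, -27)) = (((14509 + 822) - 6934) + (14655 + 1353)*(-20880 - 22301))/(3193 - 27) = ((15331 - 6934) + 16008*(-43181))/3166 = (8397 - 691241448)*(1/3166) = -691233051*1/3166 = -691233051/3166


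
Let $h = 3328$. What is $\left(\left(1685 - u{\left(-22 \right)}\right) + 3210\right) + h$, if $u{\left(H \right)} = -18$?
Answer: $8241$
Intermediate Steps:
$\left(\left(1685 - u{\left(-22 \right)}\right) + 3210\right) + h = \left(\left(1685 - -18\right) + 3210\right) + 3328 = \left(\left(1685 + 18\right) + 3210\right) + 3328 = \left(1703 + 3210\right) + 3328 = 4913 + 3328 = 8241$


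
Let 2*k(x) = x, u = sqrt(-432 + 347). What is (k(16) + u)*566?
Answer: 4528 + 566*I*sqrt(85) ≈ 4528.0 + 5218.3*I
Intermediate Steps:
u = I*sqrt(85) (u = sqrt(-85) = I*sqrt(85) ≈ 9.2195*I)
k(x) = x/2
(k(16) + u)*566 = ((1/2)*16 + I*sqrt(85))*566 = (8 + I*sqrt(85))*566 = 4528 + 566*I*sqrt(85)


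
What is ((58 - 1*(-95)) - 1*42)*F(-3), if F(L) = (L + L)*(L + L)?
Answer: 3996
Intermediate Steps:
F(L) = 4*L² (F(L) = (2*L)*(2*L) = 4*L²)
((58 - 1*(-95)) - 1*42)*F(-3) = ((58 - 1*(-95)) - 1*42)*(4*(-3)²) = ((58 + 95) - 42)*(4*9) = (153 - 42)*36 = 111*36 = 3996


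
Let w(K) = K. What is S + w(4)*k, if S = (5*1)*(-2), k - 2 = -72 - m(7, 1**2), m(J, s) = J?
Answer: -318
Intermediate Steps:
k = -77 (k = 2 + (-72 - 1*7) = 2 + (-72 - 7) = 2 - 79 = -77)
S = -10 (S = 5*(-2) = -10)
S + w(4)*k = -10 + 4*(-77) = -10 - 308 = -318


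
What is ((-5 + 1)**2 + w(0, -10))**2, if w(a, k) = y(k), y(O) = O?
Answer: 36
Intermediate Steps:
w(a, k) = k
((-5 + 1)**2 + w(0, -10))**2 = ((-5 + 1)**2 - 10)**2 = ((-4)**2 - 10)**2 = (16 - 10)**2 = 6**2 = 36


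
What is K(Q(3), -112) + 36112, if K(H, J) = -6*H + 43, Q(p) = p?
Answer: 36137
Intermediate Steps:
K(H, J) = 43 - 6*H
K(Q(3), -112) + 36112 = (43 - 6*3) + 36112 = (43 - 18) + 36112 = 25 + 36112 = 36137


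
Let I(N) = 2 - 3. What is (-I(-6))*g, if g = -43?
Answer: -43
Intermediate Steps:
I(N) = -1
(-I(-6))*g = -1*(-1)*(-43) = 1*(-43) = -43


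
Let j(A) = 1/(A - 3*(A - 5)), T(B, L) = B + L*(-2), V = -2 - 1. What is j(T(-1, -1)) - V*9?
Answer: 352/13 ≈ 27.077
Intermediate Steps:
V = -3
T(B, L) = B - 2*L
j(A) = 1/(15 - 2*A) (j(A) = 1/(A - 3*(-5 + A)) = 1/(A + (15 - 3*A)) = 1/(15 - 2*A))
j(T(-1, -1)) - V*9 = -1/(-15 + 2*(-1 - 2*(-1))) - 1*(-3)*9 = -1/(-15 + 2*(-1 + 2)) + 3*9 = -1/(-15 + 2*1) + 27 = -1/(-15 + 2) + 27 = -1/(-13) + 27 = -1*(-1/13) + 27 = 1/13 + 27 = 352/13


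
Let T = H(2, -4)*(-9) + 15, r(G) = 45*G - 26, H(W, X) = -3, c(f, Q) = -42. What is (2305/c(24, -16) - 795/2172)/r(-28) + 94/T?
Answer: 14866661/6517448 ≈ 2.2811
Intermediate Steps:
r(G) = -26 + 45*G
T = 42 (T = -3*(-9) + 15 = 27 + 15 = 42)
(2305/c(24, -16) - 795/2172)/r(-28) + 94/T = (2305/(-42) - 795/2172)/(-26 + 45*(-28)) + 94/42 = (2305*(-1/42) - 795*1/2172)/(-26 - 1260) + 94*(1/42) = (-2305/42 - 265/724)/(-1286) + 47/21 = -839975/15204*(-1/1286) + 47/21 = 839975/19552344 + 47/21 = 14866661/6517448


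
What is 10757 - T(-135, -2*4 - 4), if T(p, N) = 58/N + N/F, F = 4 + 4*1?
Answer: 32290/3 ≈ 10763.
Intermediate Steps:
F = 8 (F = 4 + 4 = 8)
T(p, N) = 58/N + N/8
10757 - T(-135, -2*4 - 4) = 10757 - (58/(-2*4 - 4) + (-2*4 - 4)/8) = 10757 - (58/(-8 - 4) + (-8 - 4)/8) = 10757 - (58/(-12) + (⅛)*(-12)) = 10757 - (58*(-1/12) - 3/2) = 10757 - (-29/6 - 3/2) = 10757 - 1*(-19/3) = 10757 + 19/3 = 32290/3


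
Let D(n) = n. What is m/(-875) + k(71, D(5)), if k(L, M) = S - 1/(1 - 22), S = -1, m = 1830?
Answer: -1598/525 ≈ -3.0438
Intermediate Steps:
k(L, M) = -20/21 (k(L, M) = -1 - 1/(1 - 22) = -1 - 1/(-21) = -1 - 1*(-1/21) = -1 + 1/21 = -20/21)
m/(-875) + k(71, D(5)) = 1830/(-875) - 20/21 = 1830*(-1/875) - 20/21 = -366/175 - 20/21 = -1598/525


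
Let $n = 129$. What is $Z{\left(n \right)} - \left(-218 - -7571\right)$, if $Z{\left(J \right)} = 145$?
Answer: $-7208$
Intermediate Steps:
$Z{\left(n \right)} - \left(-218 - -7571\right) = 145 - \left(-218 - -7571\right) = 145 - \left(-218 + 7571\right) = 145 - 7353 = -7208$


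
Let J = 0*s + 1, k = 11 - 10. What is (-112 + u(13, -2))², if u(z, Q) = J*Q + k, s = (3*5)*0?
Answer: 12769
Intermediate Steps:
k = 1
s = 0 (s = 15*0 = 0)
J = 1 (J = 0*0 + 1 = 0 + 1 = 1)
u(z, Q) = 1 + Q (u(z, Q) = 1*Q + 1 = Q + 1 = 1 + Q)
(-112 + u(13, -2))² = (-112 + (1 - 2))² = (-112 - 1)² = (-113)² = 12769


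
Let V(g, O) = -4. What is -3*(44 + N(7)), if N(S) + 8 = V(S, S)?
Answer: -96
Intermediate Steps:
N(S) = -12 (N(S) = -8 - 4 = -12)
-3*(44 + N(7)) = -3*(44 - 12) = -3*32 = -96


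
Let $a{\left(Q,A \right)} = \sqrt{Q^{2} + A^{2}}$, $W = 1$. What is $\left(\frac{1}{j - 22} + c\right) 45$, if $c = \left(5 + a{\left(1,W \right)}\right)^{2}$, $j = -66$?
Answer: $\frac{106875}{88} + 450 \sqrt{2} \approx 1850.9$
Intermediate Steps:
$a{\left(Q,A \right)} = \sqrt{A^{2} + Q^{2}}$
$c = \left(5 + \sqrt{2}\right)^{2}$ ($c = \left(5 + \sqrt{1^{2} + 1^{2}}\right)^{2} = \left(5 + \sqrt{1 + 1}\right)^{2} = \left(5 + \sqrt{2}\right)^{2} \approx 41.142$)
$\left(\frac{1}{j - 22} + c\right) 45 = \left(\frac{1}{-66 - 22} + \left(5 + \sqrt{2}\right)^{2}\right) 45 = \left(\frac{1}{-88} + \left(5 + \sqrt{2}\right)^{2}\right) 45 = \left(- \frac{1}{88} + \left(5 + \sqrt{2}\right)^{2}\right) 45 = - \frac{45}{88} + 45 \left(5 + \sqrt{2}\right)^{2}$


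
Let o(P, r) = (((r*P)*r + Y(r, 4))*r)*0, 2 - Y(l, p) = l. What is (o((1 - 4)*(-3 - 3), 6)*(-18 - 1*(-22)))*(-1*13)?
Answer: 0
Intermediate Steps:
Y(l, p) = 2 - l
o(P, r) = 0 (o(P, r) = (((r*P)*r + (2 - r))*r)*0 = (((P*r)*r + (2 - r))*r)*0 = ((P*r**2 + (2 - r))*r)*0 = ((2 - r + P*r**2)*r)*0 = (r*(2 - r + P*r**2))*0 = 0)
(o((1 - 4)*(-3 - 3), 6)*(-18 - 1*(-22)))*(-1*13) = (0*(-18 - 1*(-22)))*(-1*13) = (0*(-18 + 22))*(-13) = (0*4)*(-13) = 0*(-13) = 0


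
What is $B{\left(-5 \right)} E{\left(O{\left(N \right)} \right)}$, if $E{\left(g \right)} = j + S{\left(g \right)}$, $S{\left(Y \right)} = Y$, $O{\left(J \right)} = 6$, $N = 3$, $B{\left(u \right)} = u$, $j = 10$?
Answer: $-80$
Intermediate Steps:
$E{\left(g \right)} = 10 + g$
$B{\left(-5 \right)} E{\left(O{\left(N \right)} \right)} = - 5 \left(10 + 6\right) = \left(-5\right) 16 = -80$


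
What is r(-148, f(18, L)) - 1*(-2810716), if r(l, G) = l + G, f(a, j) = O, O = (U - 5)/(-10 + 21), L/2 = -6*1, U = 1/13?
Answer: 401911160/143 ≈ 2.8106e+6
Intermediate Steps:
U = 1/13 ≈ 0.076923
L = -12 (L = 2*(-6*1) = 2*(-6) = -12)
O = -64/143 (O = (1/13 - 5)/(-10 + 21) = -64/13/11 = -64/13*1/11 = -64/143 ≈ -0.44755)
f(a, j) = -64/143
r(l, G) = G + l
r(-148, f(18, L)) - 1*(-2810716) = (-64/143 - 148) - 1*(-2810716) = -21228/143 + 2810716 = 401911160/143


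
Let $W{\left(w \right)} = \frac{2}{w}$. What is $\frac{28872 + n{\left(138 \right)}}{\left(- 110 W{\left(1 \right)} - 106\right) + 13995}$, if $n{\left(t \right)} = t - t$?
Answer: $\frac{28872}{13669} \approx 2.1122$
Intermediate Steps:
$n{\left(t \right)} = 0$
$\frac{28872 + n{\left(138 \right)}}{\left(- 110 W{\left(1 \right)} - 106\right) + 13995} = \frac{28872 + 0}{\left(- 110 \cdot \frac{2}{1} - 106\right) + 13995} = \frac{28872}{\left(- 110 \cdot 2 \cdot 1 - 106\right) + 13995} = \frac{28872}{\left(\left(-110\right) 2 - 106\right) + 13995} = \frac{28872}{\left(-220 - 106\right) + 13995} = \frac{28872}{-326 + 13995} = \frac{28872}{13669}$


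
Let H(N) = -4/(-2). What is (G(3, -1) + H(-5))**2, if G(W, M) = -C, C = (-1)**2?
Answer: 1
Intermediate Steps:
C = 1
H(N) = 2 (H(N) = -4*(-1/2) = 2)
G(W, M) = -1 (G(W, M) = -1*1 = -1)
(G(3, -1) + H(-5))**2 = (-1 + 2)**2 = 1**2 = 1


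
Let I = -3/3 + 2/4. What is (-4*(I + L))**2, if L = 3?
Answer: 100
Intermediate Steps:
I = -1/2 (I = -3*1/3 + 2*(1/4) = -1 + 1/2 = -1/2 ≈ -0.50000)
(-4*(I + L))**2 = (-4*(-1/2 + 3))**2 = (-4*5/2)**2 = (-10)**2 = 100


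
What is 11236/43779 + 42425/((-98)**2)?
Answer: 1965234619/420453516 ≈ 4.6741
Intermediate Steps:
11236/43779 + 42425/((-98)**2) = 11236*(1/43779) + 42425/9604 = 11236/43779 + 42425*(1/9604) = 11236/43779 + 42425/9604 = 1965234619/420453516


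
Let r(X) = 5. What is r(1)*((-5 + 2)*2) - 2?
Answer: -32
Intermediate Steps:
r(1)*((-5 + 2)*2) - 2 = 5*((-5 + 2)*2) - 2 = 5*(-3*2) - 2 = 5*(-6) - 2 = -30 - 2 = -32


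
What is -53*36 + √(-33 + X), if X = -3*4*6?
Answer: -1908 + I*√105 ≈ -1908.0 + 10.247*I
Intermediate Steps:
X = -72 (X = -12*6 = -72)
-53*36 + √(-33 + X) = -53*36 + √(-33 - 72) = -1908 + √(-105) = -1908 + I*√105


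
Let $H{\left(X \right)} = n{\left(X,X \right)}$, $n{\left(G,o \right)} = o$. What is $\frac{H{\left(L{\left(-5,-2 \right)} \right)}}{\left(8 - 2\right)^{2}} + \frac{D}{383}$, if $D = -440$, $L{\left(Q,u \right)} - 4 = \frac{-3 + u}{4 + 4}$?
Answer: $- \frac{12931}{12256} \approx -1.0551$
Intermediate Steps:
$L{\left(Q,u \right)} = \frac{29}{8} + \frac{u}{8}$ ($L{\left(Q,u \right)} = 4 + \frac{-3 + u}{4 + 4} = 4 + \frac{-3 + u}{8} = 4 + \left(-3 + u\right) \frac{1}{8} = 4 + \left(- \frac{3}{8} + \frac{u}{8}\right) = \frac{29}{8} + \frac{u}{8}$)
$H{\left(X \right)} = X$
$\frac{H{\left(L{\left(-5,-2 \right)} \right)}}{\left(8 - 2\right)^{2}} + \frac{D}{383} = \frac{\frac{29}{8} + \frac{1}{8} \left(-2\right)}{\left(8 - 2\right)^{2}} - \frac{440}{383} = \frac{\frac{29}{8} - \frac{1}{4}}{6^{2}} - \frac{440}{383} = \frac{27}{8 \cdot 36} - \frac{440}{383} = \frac{27}{8} \cdot \frac{1}{36} - \frac{440}{383} = \frac{3}{32} - \frac{440}{383} = - \frac{12931}{12256}$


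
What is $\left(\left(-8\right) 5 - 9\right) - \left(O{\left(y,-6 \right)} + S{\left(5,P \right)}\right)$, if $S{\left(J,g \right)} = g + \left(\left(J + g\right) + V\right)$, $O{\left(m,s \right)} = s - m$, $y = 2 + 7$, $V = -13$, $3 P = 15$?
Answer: $-36$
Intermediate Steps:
$P = 5$ ($P = \frac{1}{3} \cdot 15 = 5$)
$y = 9$
$S{\left(J,g \right)} = -13 + J + 2 g$ ($S{\left(J,g \right)} = g - \left(13 - J - g\right) = g + \left(-13 + J + g\right) = -13 + J + 2 g$)
$\left(\left(-8\right) 5 - 9\right) - \left(O{\left(y,-6 \right)} + S{\left(5,P \right)}\right) = \left(\left(-8\right) 5 - 9\right) - \left(\left(-6 - 9\right) + \left(-13 + 5 + 2 \cdot 5\right)\right) = \left(-40 - 9\right) - \left(\left(-6 - 9\right) + \left(-13 + 5 + 10\right)\right) = -49 - \left(-15 + 2\right) = -49 - -13 = -49 + 13 = -36$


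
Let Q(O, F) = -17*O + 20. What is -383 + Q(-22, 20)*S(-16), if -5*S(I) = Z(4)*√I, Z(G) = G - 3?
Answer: -383 - 1576*I/5 ≈ -383.0 - 315.2*I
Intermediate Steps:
Z(G) = -3 + G
S(I) = -√I/5 (S(I) = -(-3 + 4)*√I/5 = -√I/5)
Q(O, F) = 20 - 17*O
-383 + Q(-22, 20)*S(-16) = -383 + (20 - 17*(-22))*(-4*I/5) = -383 + (20 + 374)*(-4*I/5) = -383 + 394*(-4*I/5) = -383 - 1576*I/5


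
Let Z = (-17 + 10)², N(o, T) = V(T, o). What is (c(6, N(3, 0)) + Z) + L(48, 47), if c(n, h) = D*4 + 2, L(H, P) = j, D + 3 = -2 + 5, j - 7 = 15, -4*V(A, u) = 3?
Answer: 73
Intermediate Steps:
V(A, u) = -¾ (V(A, u) = -¼*3 = -¾)
j = 22 (j = 7 + 15 = 22)
D = 0 (D = -3 + (-2 + 5) = -3 + 3 = 0)
N(o, T) = -¾
L(H, P) = 22
c(n, h) = 2 (c(n, h) = 0*4 + 2 = 0 + 2 = 2)
Z = 49 (Z = (-7)² = 49)
(c(6, N(3, 0)) + Z) + L(48, 47) = (2 + 49) + 22 = 51 + 22 = 73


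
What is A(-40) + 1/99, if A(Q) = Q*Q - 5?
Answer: 157906/99 ≈ 1595.0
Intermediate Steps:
A(Q) = -5 + Q² (A(Q) = Q² - 5 = -5 + Q²)
A(-40) + 1/99 = (-5 + (-40)²) + 1/99 = (-5 + 1600) + 1/99 = 1595 + 1/99 = 157906/99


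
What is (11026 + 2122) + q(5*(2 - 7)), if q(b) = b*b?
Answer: 13773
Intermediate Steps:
q(b) = b²
(11026 + 2122) + q(5*(2 - 7)) = (11026 + 2122) + (5*(2 - 7))² = 13148 + (5*(-5))² = 13148 + (-25)² = 13148 + 625 = 13773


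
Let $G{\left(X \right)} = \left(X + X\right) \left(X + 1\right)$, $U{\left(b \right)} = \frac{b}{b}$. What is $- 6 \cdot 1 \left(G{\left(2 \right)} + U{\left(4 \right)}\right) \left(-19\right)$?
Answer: $1482$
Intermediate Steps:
$U{\left(b \right)} = 1$
$G{\left(X \right)} = 2 X \left(1 + X\right)$
$- 6 \cdot 1 \left(G{\left(2 \right)} + U{\left(4 \right)}\right) \left(-19\right) = - 6 \cdot 1 \left(2 \cdot 2 \left(1 + 2\right) + 1\right) \left(-19\right) = - 6 \cdot 1 \left(2 \cdot 2 \cdot 3 + 1\right) \left(-19\right) = - 6 \cdot 1 \left(12 + 1\right) \left(-19\right) = - 6 \cdot 1 \cdot 13 \left(-19\right) = \left(-6\right) 13 \left(-19\right) = \left(-78\right) \left(-19\right) = 1482$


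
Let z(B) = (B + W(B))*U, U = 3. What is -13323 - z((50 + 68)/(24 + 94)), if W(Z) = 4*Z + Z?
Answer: -13341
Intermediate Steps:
W(Z) = 5*Z
z(B) = 18*B (z(B) = (B + 5*B)*3 = (6*B)*3 = 18*B)
-13323 - z((50 + 68)/(24 + 94)) = -13323 - 18*(50 + 68)/(24 + 94) = -13323 - 18*118/118 = -13323 - 18*118*(1/118) = -13323 - 18 = -13341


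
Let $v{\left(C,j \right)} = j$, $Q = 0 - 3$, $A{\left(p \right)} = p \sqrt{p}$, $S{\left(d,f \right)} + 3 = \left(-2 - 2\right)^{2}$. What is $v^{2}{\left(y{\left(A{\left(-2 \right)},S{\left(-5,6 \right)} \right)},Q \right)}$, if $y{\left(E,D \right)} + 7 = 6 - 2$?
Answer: $9$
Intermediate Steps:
$S{\left(d,f \right)} = 13$ ($S{\left(d,f \right)} = -3 + \left(-2 - 2\right)^{2} = -3 + \left(-4\right)^{2} = -3 + 16 = 13$)
$A{\left(p \right)} = p^{\frac{3}{2}}$
$y{\left(E,D \right)} = -3$ ($y{\left(E,D \right)} = -7 + \left(6 - 2\right) = -7 + 4 = -3$)
$Q = -3$
$v^{2}{\left(y{\left(A{\left(-2 \right)},S{\left(-5,6 \right)} \right)},Q \right)} = \left(-3\right)^{2} = 9$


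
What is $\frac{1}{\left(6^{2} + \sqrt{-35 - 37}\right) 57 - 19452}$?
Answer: $- \frac{725}{12624747} - \frac{19 i \sqrt{2}}{16832996} \approx -5.7427 \cdot 10^{-5} - 1.5963 \cdot 10^{-6} i$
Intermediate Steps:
$\frac{1}{\left(6^{2} + \sqrt{-35 - 37}\right) 57 - 19452} = \frac{1}{\left(36 + \sqrt{-72}\right) 57 - 19452} = \frac{1}{\left(36 + 6 i \sqrt{2}\right) 57 - 19452} = \frac{1}{\left(2052 + 342 i \sqrt{2}\right) - 19452} = \frac{1}{-17400 + 342 i \sqrt{2}}$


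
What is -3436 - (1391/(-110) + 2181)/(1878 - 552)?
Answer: -501413479/145860 ≈ -3437.6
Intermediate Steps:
-3436 - (1391/(-110) + 2181)/(1878 - 552) = -3436 - (1391*(-1/110) + 2181)/1326 = -3436 - (-1391/110 + 2181)/1326 = -3436 - 238519/(110*1326) = -3436 - 1*238519/145860 = -3436 - 238519/145860 = -501413479/145860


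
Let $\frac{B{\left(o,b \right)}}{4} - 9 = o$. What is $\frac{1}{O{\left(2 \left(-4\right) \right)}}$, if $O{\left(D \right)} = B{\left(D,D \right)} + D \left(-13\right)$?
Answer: $\frac{1}{108} \approx 0.0092593$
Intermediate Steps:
$B{\left(o,b \right)} = 36 + 4 o$
$O{\left(D \right)} = 36 - 9 D$ ($O{\left(D \right)} = \left(36 + 4 D\right) + D \left(-13\right) = \left(36 + 4 D\right) - 13 D = 36 - 9 D$)
$\frac{1}{O{\left(2 \left(-4\right) \right)}} = \frac{1}{36 - 9 \cdot 2 \left(-4\right)} = \frac{1}{36 - -72} = \frac{1}{36 + 72} = \frac{1}{108}$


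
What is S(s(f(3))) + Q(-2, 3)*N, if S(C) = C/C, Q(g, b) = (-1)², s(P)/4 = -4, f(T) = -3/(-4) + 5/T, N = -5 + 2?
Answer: -2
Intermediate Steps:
N = -3
f(T) = ¾ + 5/T (f(T) = -3*(-¼) + 5/T = ¾ + 5/T)
s(P) = -16 (s(P) = 4*(-4) = -16)
Q(g, b) = 1
S(C) = 1
S(s(f(3))) + Q(-2, 3)*N = 1 + 1*(-3) = 1 - 3 = -2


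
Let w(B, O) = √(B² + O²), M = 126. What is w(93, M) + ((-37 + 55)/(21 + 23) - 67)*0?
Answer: 15*√109 ≈ 156.60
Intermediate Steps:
w(93, M) + ((-37 + 55)/(21 + 23) - 67)*0 = √(93² + 126²) + ((-37 + 55)/(21 + 23) - 67)*0 = √(8649 + 15876) + (18/44 - 67)*0 = √24525 + (18*(1/44) - 67)*0 = 15*√109 + (9/22 - 67)*0 = 15*√109 - 1465/22*0 = 15*√109 + 0 = 15*√109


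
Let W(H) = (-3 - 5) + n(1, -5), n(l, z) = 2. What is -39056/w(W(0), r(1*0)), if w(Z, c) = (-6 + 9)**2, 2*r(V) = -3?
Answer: -39056/9 ≈ -4339.6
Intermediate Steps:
r(V) = -3/2 (r(V) = (1/2)*(-3) = -3/2)
W(H) = -6 (W(H) = (-3 - 5) + 2 = -8 + 2 = -6)
w(Z, c) = 9 (w(Z, c) = 3**2 = 9)
-39056/w(W(0), r(1*0)) = -39056/9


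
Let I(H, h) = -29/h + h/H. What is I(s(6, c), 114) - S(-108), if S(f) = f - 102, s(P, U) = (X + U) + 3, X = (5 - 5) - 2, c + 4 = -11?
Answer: 160879/798 ≈ 201.60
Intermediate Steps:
c = -15 (c = -4 - 11 = -15)
X = -2 (X = 0 - 2 = -2)
s(P, U) = 1 + U (s(P, U) = (-2 + U) + 3 = 1 + U)
S(f) = -102 + f
I(s(6, c), 114) - S(-108) = (-29/114 + 114/(1 - 15)) - (-102 - 108) = (-29*1/114 + 114/(-14)) - 1*(-210) = (-29/114 + 114*(-1/14)) + 210 = (-29/114 - 57/7) + 210 = -6701/798 + 210 = 160879/798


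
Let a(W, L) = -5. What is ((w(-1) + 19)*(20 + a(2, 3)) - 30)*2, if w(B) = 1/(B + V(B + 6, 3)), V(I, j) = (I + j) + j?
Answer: 513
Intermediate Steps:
V(I, j) = I + 2*j
w(B) = 1/(12 + 2*B) (w(B) = 1/(B + ((B + 6) + 2*3)) = 1/(B + ((6 + B) + 6)) = 1/(B + (12 + B)) = 1/(12 + 2*B))
((w(-1) + 19)*(20 + a(2, 3)) - 30)*2 = ((1/(2*(6 - 1)) + 19)*(20 - 5) - 30)*2 = (((½)/5 + 19)*15 - 30)*2 = (((½)*(⅕) + 19)*15 - 30)*2 = ((⅒ + 19)*15 - 30)*2 = ((191/10)*15 - 30)*2 = (573/2 - 30)*2 = (513/2)*2 = 513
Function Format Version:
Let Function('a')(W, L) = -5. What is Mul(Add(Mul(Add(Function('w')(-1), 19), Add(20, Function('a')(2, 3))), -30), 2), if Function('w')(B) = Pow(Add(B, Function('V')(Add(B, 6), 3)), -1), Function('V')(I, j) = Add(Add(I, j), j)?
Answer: 513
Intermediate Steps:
Function('V')(I, j) = Add(I, Mul(2, j))
Function('w')(B) = Pow(Add(12, Mul(2, B)), -1) (Function('w')(B) = Pow(Add(B, Add(Add(B, 6), Mul(2, 3))), -1) = Pow(Add(B, Add(Add(6, B), 6)), -1) = Pow(Add(B, Add(12, B)), -1) = Pow(Add(12, Mul(2, B)), -1))
Mul(Add(Mul(Add(Function('w')(-1), 19), Add(20, Function('a')(2, 3))), -30), 2) = Mul(Add(Mul(Add(Mul(Rational(1, 2), Pow(Add(6, -1), -1)), 19), Add(20, -5)), -30), 2) = Mul(Add(Mul(Add(Mul(Rational(1, 2), Pow(5, -1)), 19), 15), -30), 2) = Mul(Add(Mul(Add(Mul(Rational(1, 2), Rational(1, 5)), 19), 15), -30), 2) = Mul(Add(Mul(Add(Rational(1, 10), 19), 15), -30), 2) = Mul(Add(Mul(Rational(191, 10), 15), -30), 2) = Mul(Add(Rational(573, 2), -30), 2) = Mul(Rational(513, 2), 2) = 513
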